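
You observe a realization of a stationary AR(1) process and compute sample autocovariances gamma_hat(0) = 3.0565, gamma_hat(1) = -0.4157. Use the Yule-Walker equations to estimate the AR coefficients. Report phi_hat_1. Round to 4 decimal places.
\hat\phi_{1} = -0.1360

The Yule-Walker equations for an AR(p) process read, in matrix form,
  Gamma_p phi = r_p,   with   (Gamma_p)_{ij} = gamma(|i - j|),
                       (r_p)_i = gamma(i),   i,j = 1..p.
Substitute the sample gammas (Toeplitz matrix and right-hand side of size 1):
  Gamma_p = [[3.0565]]
  r_p     = [-0.4157]
With p = 1 this is the single equation gamma(0) phi_1 = gamma(1):
  phi_hat_1 = gamma(1) / gamma(0) = -0.4157 / 3.0565 = -0.1360.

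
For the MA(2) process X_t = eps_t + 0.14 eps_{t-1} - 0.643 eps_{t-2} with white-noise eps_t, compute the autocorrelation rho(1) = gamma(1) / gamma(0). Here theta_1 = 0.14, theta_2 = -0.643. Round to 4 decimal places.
\rho(1) = 0.0349

For an MA(q) process with theta_0 = 1, the autocovariance is
  gamma(k) = sigma^2 * sum_{i=0..q-k} theta_i * theta_{i+k},
and rho(k) = gamma(k) / gamma(0). Sigma^2 cancels.
  numerator   = (1)*(0.14) + (0.14)*(-0.643) = 0.04998.
  denominator = (1)^2 + (0.14)^2 + (-0.643)^2 = 1.433049.
  rho(1) = 0.04998 / 1.433049 = 0.0349.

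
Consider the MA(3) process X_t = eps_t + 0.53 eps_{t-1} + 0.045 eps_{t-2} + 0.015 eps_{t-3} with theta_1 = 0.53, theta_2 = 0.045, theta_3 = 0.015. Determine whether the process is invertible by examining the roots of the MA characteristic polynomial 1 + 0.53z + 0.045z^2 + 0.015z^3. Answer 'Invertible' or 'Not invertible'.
\text{Invertible}

The MA(q) characteristic polynomial is P(z) = 1 + 0.53z + 0.045z^2 + 0.015z^3.
Invertibility requires all roots to lie outside the unit circle, i.e. |z| > 1 for every root.
Degree 3: look for a simple real root z0 first, then factor out (1 - z/z0) and solve the remaining quadratic.
Testing z0 = -2: P(-2) = 1 + (0.53)(-2) + (0.045)(-2)^2 + (0.015)(-2)^3
  = 1 + (-1.06) + (0.18) + (-0.12) = 0.  So z_0 = -2 is a root, |z_0| = 2.
Divide out the factor (1 + 0.5 z) = (1 - z/z0) (since 1/z0 = -0.5):
  P(z) = (1 + 0.5 z)(1 + (0.03) z + (0.03) z^2)
  [check: z-coef 0.03 - (-0.5) = 0.53; z^2-coef 0.03 - (-0.5)(0.03) = 0.045; z^3-coef -(-0.5)(0.03) = 0.015.]
Remaining roots from the quadratic factor 1 + (0.03) z + (0.03) z^2:
  Set 1 + (0.03) z + (0.03) z^2 = 0, i.e. a z^2 + b z + c = 0 with a = 0.03, b = 0.03, c = 1.
  Discriminant D = b^2 - 4ac = (0.03)^2 - 4*(0.03)*1 = 0.0009 - (0.12) = -0.1191.
  D < 0, so the roots are the complex-conjugate pair z = (-b +/- i sqrt(-D)) / (2a) = -0.5 +/- 5.7518i.
  For a conjugate pair |z|^2 = z * conj(z) = (product of roots) = c/a = 1/(0.03) = 33.333333, so |z| = sqrt(33.333333) = 5.7735 for both roots.
Moduli of all roots: 2.0000, 5.7735, 5.7735.
All moduli strictly greater than 1? Yes.
Verdict: Invertible.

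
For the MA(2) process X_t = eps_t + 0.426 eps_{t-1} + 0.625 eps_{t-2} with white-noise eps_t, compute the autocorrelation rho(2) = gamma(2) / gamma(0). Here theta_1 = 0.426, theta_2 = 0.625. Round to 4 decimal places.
\rho(2) = 0.3976

For an MA(q) process with theta_0 = 1, the autocovariance is
  gamma(k) = sigma^2 * sum_{i=0..q-k} theta_i * theta_{i+k},
and rho(k) = gamma(k) / gamma(0). Sigma^2 cancels.
  numerator   = (1)*(0.625) = 0.625.
  denominator = (1)^2 + (0.426)^2 + (0.625)^2 = 1.572101.
  rho(2) = 0.625 / 1.572101 = 0.3976.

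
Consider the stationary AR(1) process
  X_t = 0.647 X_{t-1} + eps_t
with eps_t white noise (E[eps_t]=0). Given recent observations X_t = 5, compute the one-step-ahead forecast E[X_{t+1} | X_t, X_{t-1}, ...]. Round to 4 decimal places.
E[X_{t+1} \mid \mathcal F_t] = 3.2350

For an AR(p) model X_t = c + sum_i phi_i X_{t-i} + eps_t, the
one-step-ahead conditional mean is
  E[X_{t+1} | X_t, ...] = c + sum_i phi_i X_{t+1-i}.
Substitute known values:
  E[X_{t+1} | ...] = (0.647) * (5)
                   = 3.2350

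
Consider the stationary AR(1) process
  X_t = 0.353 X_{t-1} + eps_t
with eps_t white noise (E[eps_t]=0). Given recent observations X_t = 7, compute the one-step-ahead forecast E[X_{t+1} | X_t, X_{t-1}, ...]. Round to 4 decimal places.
E[X_{t+1} \mid \mathcal F_t] = 2.4710

For an AR(p) model X_t = c + sum_i phi_i X_{t-i} + eps_t, the
one-step-ahead conditional mean is
  E[X_{t+1} | X_t, ...] = c + sum_i phi_i X_{t+1-i}.
Substitute known values:
  E[X_{t+1} | ...] = (0.353) * (7)
                   = 2.4710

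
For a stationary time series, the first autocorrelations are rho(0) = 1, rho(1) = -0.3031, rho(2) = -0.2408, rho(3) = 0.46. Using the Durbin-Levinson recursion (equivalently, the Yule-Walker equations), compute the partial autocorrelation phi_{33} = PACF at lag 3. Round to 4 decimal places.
\phi_{33} = 0.3170

The PACF at lag k is phi_{kk}, the last component of the solution
to the Yule-Walker system G_k phi = r_k where
  (G_k)_{ij} = rho(|i - j|), (r_k)_i = rho(i), i,j = 1..k.
Equivalently, Durbin-Levinson gives phi_{kk} iteratively:
  phi_{11} = rho(1)
  phi_{kk} = [rho(k) - sum_{j=1..k-1} phi_{k-1,j} rho(k-j)]
            / [1 - sum_{j=1..k-1} phi_{k-1,j} rho(j)],
  phi_{k,j} = phi_{k-1,j} - phi_{kk} phi_{k-1,k-j},  j = 1..k-1.
Step k = 1:
  phi_11 = rho(1) = -0.3031.
Step k = 2:
  phi_22 = [rho(2) - phi_11 rho(1)] / [1 - phi_11 rho(1)] = [-0.2408 - (-0.3031)(-0.3031)] / [1 - (-0.3031)(-0.3031)]
         = -0.33266961 / 0.90813039 = -0.366324.
  Update: phi_21 = phi_11 - phi_22 phi_11 = -0.3031 - (-0.366324)(-0.3031) = -0.414133.
Step k = 3:
  phi_33 = [rho(3) - phi_21 rho(2) - phi_22 rho(1)] / [1 - phi_21 rho(1) - phi_22 rho(2)]
    numerator   = 0.46 - (-0.414133)(-0.2408) - (-0.366324)(-0.3031) = 0.24924416
    denominator = 1 - (-0.414133)(-0.3031) - (-0.366324)(-0.2408) = 0.78626565
  phi_33 = 0.24924416 / 0.78626565 = 0.317.
Therefore phi_{33} = 0.3170.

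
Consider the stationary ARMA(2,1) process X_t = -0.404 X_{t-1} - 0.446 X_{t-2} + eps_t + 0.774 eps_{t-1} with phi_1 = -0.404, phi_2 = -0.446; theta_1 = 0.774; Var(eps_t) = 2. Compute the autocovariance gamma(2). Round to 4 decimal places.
\gamma(2) = -1.4849

Multiply the model equation by X_{t-k} and take expectations. With theta_0 = psi_0 = 1 and psi_j the MA(infinity) weights, this gives
  gamma(k) - sum_i phi_i gamma(k-i) = c_k,
  c_k = sigma^2 * sum_{j=k..q} theta_j psi_{j-k}   (c_k = 0 for k > q),
using gamma(-m) = gamma(m).
psi-weights needed (psi_j = theta_j + sum_i phi_i psi_{j-i}):
  psi_1 = theta_1 + phi_1 = 0.774 + (-0.404) = 0.37
Right-hand sides:
  c_0 = sigma^2 (1 + theta_1 psi_1) = 2 * (1 + (0.774)(0.37)) = 2 * 1.28638 = 2.57276
  c_1 = sigma^2 theta_1 = 2 * (0.774) = 1.548
  c_2 = 0
Equations for k = 0, 1, 2 (AR order 2, c_2 = 0):
  (E0) gamma(0) = phi_1 gamma(1) + phi_2 gamma(2) + c_0
  (E1) gamma(1) = phi_1 gamma(0) + phi_2 gamma(1) + c_1
  (E2) gamma(2) = phi_1 gamma(1) + phi_2 gamma(0)
From (E1): gamma(1) = A gamma(0) + B with
  A = phi_1 / (1 - phi_2) = -0.404 / 1.446 = -0.279391,   B = c_1 / (1 - phi_2) = 1.548 / 1.446 = 1.070539.
Insert (E2) into (E0): gamma(0) (1 - phi_2^2) = phi_1 (1 + phi_2) gamma(1) + c_0.
  phi_1 (1 + phi_2) = (-0.404)(0.554) = -0.223816,   1 - phi_2^2 = 0.801084.
Replace gamma(1) by A gamma(0) + B and collect gamma(0):
  gamma(0) [0.801084 - (-0.223816)(-0.279391)] = (-0.223816)(1.070539) + 2.57276
  gamma(0) * 0.738552 = 2.333156
  gamma(0) = 2.333156 / 0.738552 = 3.159096.
  gamma(1) = A gamma(0) + B = (-0.279391)(3.159096) + (1.070539) = 0.187915.
  gamma(2) = phi_1 gamma(1) + phi_2 gamma(0) = (-0.404)(0.187915) + (-0.446)(3.159096) = -1.484875.
Therefore gamma(2) = -1.4849 (to 4 decimal places).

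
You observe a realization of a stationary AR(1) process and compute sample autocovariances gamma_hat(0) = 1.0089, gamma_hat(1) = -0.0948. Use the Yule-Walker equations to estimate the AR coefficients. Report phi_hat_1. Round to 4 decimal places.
\hat\phi_{1} = -0.0940

The Yule-Walker equations for an AR(p) process read, in matrix form,
  Gamma_p phi = r_p,   with   (Gamma_p)_{ij} = gamma(|i - j|),
                       (r_p)_i = gamma(i),   i,j = 1..p.
Substitute the sample gammas (Toeplitz matrix and right-hand side of size 1):
  Gamma_p = [[1.0089]]
  r_p     = [-0.0948]
With p = 1 this is the single equation gamma(0) phi_1 = gamma(1):
  phi_hat_1 = gamma(1) / gamma(0) = -0.0948 / 1.0089 = -0.0940.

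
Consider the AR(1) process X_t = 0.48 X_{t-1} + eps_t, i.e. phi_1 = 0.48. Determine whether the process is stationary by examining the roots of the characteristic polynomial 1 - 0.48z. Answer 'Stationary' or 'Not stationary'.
\text{Stationary}

The AR(p) characteristic polynomial is P(z) = 1 - 0.48z.
Stationarity requires all roots to lie outside the unit circle, i.e. |z| > 1 for every root.
This is linear in z: 1 + (-0.48) z = 0  =>  z = -1/(-0.48) = 2.083333,  |z| = 2.083333.
Moduli of all roots: 2.0833.
All moduli strictly greater than 1? Yes.
Verdict: Stationary.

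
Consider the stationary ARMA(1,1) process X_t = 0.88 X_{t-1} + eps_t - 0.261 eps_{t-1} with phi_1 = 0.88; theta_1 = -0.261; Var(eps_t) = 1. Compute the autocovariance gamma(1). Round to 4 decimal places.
\gamma(1) = 2.1136

Multiply the model equation by X_{t-k} and take expectations. With theta_0 = psi_0 = 1 and psi_j the MA(infinity) weights, this gives
  gamma(k) - sum_i phi_i gamma(k-i) = c_k,
  c_k = sigma^2 * sum_{j=k..q} theta_j psi_{j-k}   (c_k = 0 for k > q),
using gamma(-m) = gamma(m).
psi-weights needed (psi_j = theta_j + sum_i phi_i psi_{j-i}):
  psi_1 = theta_1 + phi_1 = -0.261 + (0.88) = 0.619
Right-hand sides:
  c_0 = sigma^2 (1 + theta_1 psi_1) = 1 * (1 + (-0.261)(0.619)) = 1 * 0.838441 = 0.838441
  c_1 = sigma^2 theta_1 = 1 * (-0.261) = -0.261
  c_2 = 0
Equations for k = 0 and k = 1 (AR order 1):
  gamma(0) = phi_1 gamma(1) + c_0
  gamma(1) = phi_1 gamma(0) + c_1
Substituting the second into the first: gamma(0) (1 - phi_1^2) = c_0 + phi_1 c_1, so
  gamma(0) = (c_0 + phi_1 c_1) / (1 - phi_1^2) = (0.838441 + (0.88)(-0.261)) / (1 - (0.88)^2) = 0.608761 / 0.2256 = 2.698409.
  gamma(1) = phi_1 gamma(0) + c_1 = (0.88)(2.698409) + (-0.261) = 2.1136.
Therefore gamma(1) = 2.1136 (to 4 decimal places).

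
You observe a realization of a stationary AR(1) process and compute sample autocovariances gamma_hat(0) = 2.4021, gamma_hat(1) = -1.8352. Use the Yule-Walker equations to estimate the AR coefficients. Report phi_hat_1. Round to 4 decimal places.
\hat\phi_{1} = -0.7640

The Yule-Walker equations for an AR(p) process read, in matrix form,
  Gamma_p phi = r_p,   with   (Gamma_p)_{ij} = gamma(|i - j|),
                       (r_p)_i = gamma(i),   i,j = 1..p.
Substitute the sample gammas (Toeplitz matrix and right-hand side of size 1):
  Gamma_p = [[2.4021]]
  r_p     = [-1.8352]
With p = 1 this is the single equation gamma(0) phi_1 = gamma(1):
  phi_hat_1 = gamma(1) / gamma(0) = -1.8352 / 2.4021 = -0.7640.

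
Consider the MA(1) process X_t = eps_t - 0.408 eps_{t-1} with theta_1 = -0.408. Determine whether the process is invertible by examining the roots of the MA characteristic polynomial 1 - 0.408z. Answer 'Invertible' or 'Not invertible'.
\text{Invertible}

The MA(q) characteristic polynomial is P(z) = 1 - 0.408z.
Invertibility requires all roots to lie outside the unit circle, i.e. |z| > 1 for every root.
This is linear in z: 1 + (-0.408) z = 0  =>  z = -1/(-0.408) = 2.45098,  |z| = 2.45098.
Moduli of all roots: 2.4510.
All moduli strictly greater than 1? Yes.
Verdict: Invertible.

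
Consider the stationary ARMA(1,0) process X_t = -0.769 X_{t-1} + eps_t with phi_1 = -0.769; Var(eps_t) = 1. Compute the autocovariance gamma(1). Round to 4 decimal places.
\gamma(1) = -1.8819

Multiply the model equation by X_{t-k} and take expectations. With theta_0 = psi_0 = 1 and psi_j the MA(infinity) weights, this gives
  gamma(k) - sum_i phi_i gamma(k-i) = c_k,
  c_k = sigma^2 * sum_{j=k..q} theta_j psi_{j-k}   (c_k = 0 for k > q),
using gamma(-m) = gamma(m).
Pure AR (q = 0): c_0 = sigma^2 = 1, c_k = 0 for k >= 1.
Equations for k = 0 and k = 1 (AR order 1):
  gamma(0) = phi_1 gamma(1) + c_0
  gamma(1) = phi_1 gamma(0) + c_1
Substituting the second into the first: gamma(0) (1 - phi_1^2) = c_0 + phi_1 c_1, so
  gamma(0) = c_0 / (1 - phi_1^2) = 1 / (1 - (-0.769)^2) = 1 / 0.408639 = 2.447148.
  gamma(1) = phi_1 gamma(0) = (-0.769)(2.447148) = -1.881857.
Therefore gamma(1) = -1.8819 (to 4 decimal places).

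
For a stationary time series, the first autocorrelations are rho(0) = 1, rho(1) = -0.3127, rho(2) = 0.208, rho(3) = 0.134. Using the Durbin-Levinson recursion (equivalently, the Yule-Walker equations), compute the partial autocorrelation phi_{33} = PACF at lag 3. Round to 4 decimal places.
\phi_{33} = 0.2580

The PACF at lag k is phi_{kk}, the last component of the solution
to the Yule-Walker system G_k phi = r_k where
  (G_k)_{ij} = rho(|i - j|), (r_k)_i = rho(i), i,j = 1..k.
Equivalently, Durbin-Levinson gives phi_{kk} iteratively:
  phi_{11} = rho(1)
  phi_{kk} = [rho(k) - sum_{j=1..k-1} phi_{k-1,j} rho(k-j)]
            / [1 - sum_{j=1..k-1} phi_{k-1,j} rho(j)],
  phi_{k,j} = phi_{k-1,j} - phi_{kk} phi_{k-1,k-j},  j = 1..k-1.
Step k = 1:
  phi_11 = rho(1) = -0.3127.
Step k = 2:
  phi_22 = [rho(2) - phi_11 rho(1)] / [1 - phi_11 rho(1)] = [0.208 - (-0.3127)(-0.3127)] / [1 - (-0.3127)(-0.3127)]
         = 0.11021871 / 0.90221871 = 0.122164.
  Update: phi_21 = phi_11 - phi_22 phi_11 = -0.3127 - (0.122164)(-0.3127) = -0.274499.
Step k = 3:
  phi_33 = [rho(3) - phi_21 rho(2) - phi_22 rho(1)] / [1 - phi_21 rho(1) - phi_22 rho(2)]
    numerator   = 0.134 - (-0.274499)(0.208) - (0.122164)(-0.3127) = 0.22929656
    denominator = 1 - (-0.274499)(-0.3127) - (0.122164)(0.208) = 0.88875394
  phi_33 = 0.22929656 / 0.88875394 = 0.258.
Therefore phi_{33} = 0.2580.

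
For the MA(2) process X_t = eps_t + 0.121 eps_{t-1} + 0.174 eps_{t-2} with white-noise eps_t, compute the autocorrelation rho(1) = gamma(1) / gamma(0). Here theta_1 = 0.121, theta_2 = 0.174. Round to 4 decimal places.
\rho(1) = 0.1359

For an MA(q) process with theta_0 = 1, the autocovariance is
  gamma(k) = sigma^2 * sum_{i=0..q-k} theta_i * theta_{i+k},
and rho(k) = gamma(k) / gamma(0). Sigma^2 cancels.
  numerator   = (1)*(0.121) + (0.121)*(0.174) = 0.142054.
  denominator = (1)^2 + (0.121)^2 + (0.174)^2 = 1.044917.
  rho(1) = 0.142054 / 1.044917 = 0.1359.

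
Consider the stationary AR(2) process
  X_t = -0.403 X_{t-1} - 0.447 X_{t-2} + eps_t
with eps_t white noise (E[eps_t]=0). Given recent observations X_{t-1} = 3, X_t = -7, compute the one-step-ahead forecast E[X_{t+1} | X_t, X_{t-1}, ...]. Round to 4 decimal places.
E[X_{t+1} \mid \mathcal F_t] = 1.4800

For an AR(p) model X_t = c + sum_i phi_i X_{t-i} + eps_t, the
one-step-ahead conditional mean is
  E[X_{t+1} | X_t, ...] = c + sum_i phi_i X_{t+1-i}.
Substitute known values:
  E[X_{t+1} | ...] = (-0.403) * (-7) + (-0.447) * (3)
                   = 1.4800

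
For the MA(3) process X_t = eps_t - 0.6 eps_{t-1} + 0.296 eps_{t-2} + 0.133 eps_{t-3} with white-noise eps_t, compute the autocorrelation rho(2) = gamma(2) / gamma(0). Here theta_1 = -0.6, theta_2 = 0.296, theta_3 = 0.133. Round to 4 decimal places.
\rho(2) = 0.1475

For an MA(q) process with theta_0 = 1, the autocovariance is
  gamma(k) = sigma^2 * sum_{i=0..q-k} theta_i * theta_{i+k},
and rho(k) = gamma(k) / gamma(0). Sigma^2 cancels.
  numerator   = (1)*(0.296) + (-0.6)*(0.133) = 0.2162.
  denominator = (1)^2 + (-0.6)^2 + (0.296)^2 + (0.133)^2 = 1.465305.
  rho(2) = 0.2162 / 1.465305 = 0.1475.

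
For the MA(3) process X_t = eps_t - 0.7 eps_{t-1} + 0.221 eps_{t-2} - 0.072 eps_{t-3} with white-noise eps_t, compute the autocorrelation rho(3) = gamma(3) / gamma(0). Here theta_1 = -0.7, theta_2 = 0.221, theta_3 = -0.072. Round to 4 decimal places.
\rho(3) = -0.0466

For an MA(q) process with theta_0 = 1, the autocovariance is
  gamma(k) = sigma^2 * sum_{i=0..q-k} theta_i * theta_{i+k},
and rho(k) = gamma(k) / gamma(0). Sigma^2 cancels.
  numerator   = (1)*(-0.072) = -0.072.
  denominator = (1)^2 + (-0.7)^2 + (0.221)^2 + (-0.072)^2 = 1.544025.
  rho(3) = -0.072 / 1.544025 = -0.0466.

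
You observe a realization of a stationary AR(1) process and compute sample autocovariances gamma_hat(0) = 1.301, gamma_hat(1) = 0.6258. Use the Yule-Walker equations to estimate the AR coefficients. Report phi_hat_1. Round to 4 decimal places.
\hat\phi_{1} = 0.4810

The Yule-Walker equations for an AR(p) process read, in matrix form,
  Gamma_p phi = r_p,   with   (Gamma_p)_{ij} = gamma(|i - j|),
                       (r_p)_i = gamma(i),   i,j = 1..p.
Substitute the sample gammas (Toeplitz matrix and right-hand side of size 1):
  Gamma_p = [[1.301]]
  r_p     = [0.6258]
With p = 1 this is the single equation gamma(0) phi_1 = gamma(1):
  phi_hat_1 = gamma(1) / gamma(0) = 0.6258 / 1.301 = 0.4810.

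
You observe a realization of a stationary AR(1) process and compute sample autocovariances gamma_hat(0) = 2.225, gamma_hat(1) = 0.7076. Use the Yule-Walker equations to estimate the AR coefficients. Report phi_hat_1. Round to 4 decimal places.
\hat\phi_{1} = 0.3180

The Yule-Walker equations for an AR(p) process read, in matrix form,
  Gamma_p phi = r_p,   with   (Gamma_p)_{ij} = gamma(|i - j|),
                       (r_p)_i = gamma(i),   i,j = 1..p.
Substitute the sample gammas (Toeplitz matrix and right-hand side of size 1):
  Gamma_p = [[2.225]]
  r_p     = [0.7076]
With p = 1 this is the single equation gamma(0) phi_1 = gamma(1):
  phi_hat_1 = gamma(1) / gamma(0) = 0.7076 / 2.225 = 0.3180.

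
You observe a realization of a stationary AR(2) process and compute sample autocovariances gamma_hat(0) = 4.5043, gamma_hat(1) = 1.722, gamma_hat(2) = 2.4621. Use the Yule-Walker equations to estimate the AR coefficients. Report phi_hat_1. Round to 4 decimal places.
\hat\phi_{1} = 0.2030

The Yule-Walker equations for an AR(p) process read, in matrix form,
  Gamma_p phi = r_p,   with   (Gamma_p)_{ij} = gamma(|i - j|),
                       (r_p)_i = gamma(i),   i,j = 1..p.
Substitute the sample gammas (Toeplitz matrix and right-hand side of size 2):
  Gamma_p = [[4.5043, 1.722], [1.722, 4.5043]]
  r_p     = [1.722, 2.4621]
Written out:
  4.5043 phi_1 + 1.722 phi_2 = 1.722
  1.722 phi_1 + 4.5043 phi_2 = 2.4621
Solve by Cramer's rule:
  det = gamma(0)^2 - gamma(1)^2 = (4.5043)^2 - (1.722)^2 = 20.28871849 - 2.965284 = 17.32343449
  phi_hat_1 = [gamma(1) gamma(0) - gamma(1) gamma(2)] / det = [(1.722)(4.5043) - (1.722)(2.4621)] / 17.32343449 = 3.5166684 / 17.32343449 = 0.203
  phi_hat_2 = [gamma(0) gamma(2) - gamma(1)^2] / det = [(4.5043)(2.4621) - (1.722)^2] / 17.32343449 = 8.12475303 / 17.32343449 = 0.469
So phi_hat = [0.2030, 0.4690].
Therefore phi_hat_1 = 0.2030.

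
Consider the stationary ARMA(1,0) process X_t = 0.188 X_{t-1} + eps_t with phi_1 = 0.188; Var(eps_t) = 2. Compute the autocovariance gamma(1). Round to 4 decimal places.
\gamma(1) = 0.3898

Multiply the model equation by X_{t-k} and take expectations. With theta_0 = psi_0 = 1 and psi_j the MA(infinity) weights, this gives
  gamma(k) - sum_i phi_i gamma(k-i) = c_k,
  c_k = sigma^2 * sum_{j=k..q} theta_j psi_{j-k}   (c_k = 0 for k > q),
using gamma(-m) = gamma(m).
Pure AR (q = 0): c_0 = sigma^2 = 2, c_k = 0 for k >= 1.
Equations for k = 0 and k = 1 (AR order 1):
  gamma(0) = phi_1 gamma(1) + c_0
  gamma(1) = phi_1 gamma(0) + c_1
Substituting the second into the first: gamma(0) (1 - phi_1^2) = c_0 + phi_1 c_1, so
  gamma(0) = c_0 / (1 - phi_1^2) = 2 / (1 - (0.188)^2) = 2 / 0.964656 = 2.073278.
  gamma(1) = phi_1 gamma(0) = (0.188)(2.073278) = 0.389776.
Therefore gamma(1) = 0.3898 (to 4 decimal places).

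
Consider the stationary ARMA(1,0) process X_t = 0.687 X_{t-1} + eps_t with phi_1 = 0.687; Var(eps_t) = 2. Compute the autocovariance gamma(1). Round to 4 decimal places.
\gamma(1) = 2.6021

Multiply the model equation by X_{t-k} and take expectations. With theta_0 = psi_0 = 1 and psi_j the MA(infinity) weights, this gives
  gamma(k) - sum_i phi_i gamma(k-i) = c_k,
  c_k = sigma^2 * sum_{j=k..q} theta_j psi_{j-k}   (c_k = 0 for k > q),
using gamma(-m) = gamma(m).
Pure AR (q = 0): c_0 = sigma^2 = 2, c_k = 0 for k >= 1.
Equations for k = 0 and k = 1 (AR order 1):
  gamma(0) = phi_1 gamma(1) + c_0
  gamma(1) = phi_1 gamma(0) + c_1
Substituting the second into the first: gamma(0) (1 - phi_1^2) = c_0 + phi_1 c_1, so
  gamma(0) = c_0 / (1 - phi_1^2) = 2 / (1 - (0.687)^2) = 2 / 0.528031 = 3.787656.
  gamma(1) = phi_1 gamma(0) = (0.687)(3.787656) = 2.60212.
Therefore gamma(1) = 2.6021 (to 4 decimal places).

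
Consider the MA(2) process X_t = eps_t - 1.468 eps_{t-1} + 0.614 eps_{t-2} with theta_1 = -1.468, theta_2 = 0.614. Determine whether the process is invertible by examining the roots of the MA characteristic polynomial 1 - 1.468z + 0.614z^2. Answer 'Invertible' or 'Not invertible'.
\text{Invertible}

The MA(q) characteristic polynomial is P(z) = 1 - 1.468z + 0.614z^2.
Invertibility requires all roots to lie outside the unit circle, i.e. |z| > 1 for every root.
Set 1 + (-1.468) z + (0.614) z^2 = 0, i.e. a z^2 + b z + c = 0 with a = 0.614, b = -1.468, c = 1.
Discriminant D = b^2 - 4ac = (-1.468)^2 - 4*(0.614)*1 = 2.155024 - (2.456) = -0.300976.
D < 0, so the roots are the complex-conjugate pair z = (-b +/- i sqrt(-D)) / (2a) = 1.1954 +/- 0.4468i.
For a conjugate pair |z|^2 = z * conj(z) = (product of roots) = c/a = 1/(0.614) = 1.628664, so |z| = sqrt(1.628664) = 1.2762 for both roots.
Moduli of all roots: 1.2762, 1.2762.
All moduli strictly greater than 1? Yes.
Verdict: Invertible.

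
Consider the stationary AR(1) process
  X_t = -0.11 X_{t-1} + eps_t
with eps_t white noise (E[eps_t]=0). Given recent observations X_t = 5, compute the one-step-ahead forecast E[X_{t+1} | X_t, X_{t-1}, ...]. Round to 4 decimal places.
E[X_{t+1} \mid \mathcal F_t] = -0.5500

For an AR(p) model X_t = c + sum_i phi_i X_{t-i} + eps_t, the
one-step-ahead conditional mean is
  E[X_{t+1} | X_t, ...] = c + sum_i phi_i X_{t+1-i}.
Substitute known values:
  E[X_{t+1} | ...] = (-0.11) * (5)
                   = -0.5500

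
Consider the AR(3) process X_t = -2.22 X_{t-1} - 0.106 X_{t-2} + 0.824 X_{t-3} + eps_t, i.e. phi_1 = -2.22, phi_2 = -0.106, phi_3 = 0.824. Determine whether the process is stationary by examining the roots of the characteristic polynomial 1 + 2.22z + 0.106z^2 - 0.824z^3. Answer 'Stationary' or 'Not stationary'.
\text{Not stationary}

The AR(p) characteristic polynomial is P(z) = 1 + 2.22z + 0.106z^2 - 0.824z^3.
Stationarity requires all roots to lie outside the unit circle, i.e. |z| > 1 for every root.
Degree 3: look for a simple real root z0 first, then factor out (1 - z/z0) and solve the remaining quadratic.
Testing z0 = -1.25: P(-1.25) = 1 + (2.22)(-1.25) + (0.106)(-1.25)^2 + (-0.824)(-1.25)^3
  = 1 + (-2.775) + (0.165625) + (1.609375) = 0.  So z_0 = -1.25 is a root, |z_0| = 1.25.
Divide out the factor (1 + 0.8 z) = (1 - z/z0) (since 1/z0 = -0.8):
  P(z) = (1 + 0.8 z)(1 + (1.42) z + (-1.03) z^2)
  [check: z-coef 1.42 - (-0.8) = 2.22; z^2-coef -1.03 - (-0.8)(1.42) = 0.106; z^3-coef -(-0.8)(-1.03) = -0.824.]
Remaining roots from the quadratic factor 1 + (1.42) z + (-1.03) z^2:
  Set 1 + (1.42) z + (-1.03) z^2 = 0, i.e. a z^2 + b z + c = 0 with a = -1.03, b = 1.42, c = 1.
  Discriminant D = b^2 - 4ac = (1.42)^2 - 4*(-1.03)*1 = 2.0164 - (-4.12) = 6.1364.
  D >= 0, so the roots are real: z = (-b +/- sqrt(D)) / (2a) = (-1.42 +/- 2.477176) / (-2.06).
    z_1 = (-1.42 + 2.477176) / (-2.06) = -0.5132,   |z_1| = 0.5132.
    z_2 = (-1.42 - 2.477176) / (-2.06) = 1.8918,   |z_2| = 1.8918.
Moduli of all roots: 1.2500, 0.5132, 1.8918.
All moduli strictly greater than 1? No.
Verdict: Not stationary.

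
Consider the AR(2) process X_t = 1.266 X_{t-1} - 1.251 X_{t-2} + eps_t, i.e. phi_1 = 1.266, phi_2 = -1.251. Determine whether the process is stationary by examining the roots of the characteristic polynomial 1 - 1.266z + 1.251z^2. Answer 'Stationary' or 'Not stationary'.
\text{Not stationary}

The AR(p) characteristic polynomial is P(z) = 1 - 1.266z + 1.251z^2.
Stationarity requires all roots to lie outside the unit circle, i.e. |z| > 1 for every root.
Set 1 + (-1.266) z + (1.251) z^2 = 0, i.e. a z^2 + b z + c = 0 with a = 1.251, b = -1.266, c = 1.
Discriminant D = b^2 - 4ac = (-1.266)^2 - 4*(1.251)*1 = 1.602756 - (5.004) = -3.401244.
D < 0, so the roots are the complex-conjugate pair z = (-b +/- i sqrt(-D)) / (2a) = 0.506 +/- 0.7371i.
For a conjugate pair |z|^2 = z * conj(z) = (product of roots) = c/a = 1/(1.251) = 0.799361, so |z| = sqrt(0.799361) = 0.8941 for both roots.
Moduli of all roots: 0.8941, 0.8941.
All moduli strictly greater than 1? No.
Verdict: Not stationary.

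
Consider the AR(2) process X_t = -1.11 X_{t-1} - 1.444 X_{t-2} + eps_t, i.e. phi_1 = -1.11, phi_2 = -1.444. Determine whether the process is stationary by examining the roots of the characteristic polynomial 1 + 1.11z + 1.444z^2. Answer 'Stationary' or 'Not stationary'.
\text{Not stationary}

The AR(p) characteristic polynomial is P(z) = 1 + 1.11z + 1.444z^2.
Stationarity requires all roots to lie outside the unit circle, i.e. |z| > 1 for every root.
Set 1 + (1.11) z + (1.444) z^2 = 0, i.e. a z^2 + b z + c = 0 with a = 1.444, b = 1.11, c = 1.
Discriminant D = b^2 - 4ac = (1.11)^2 - 4*(1.444)*1 = 1.2321 - (5.776) = -4.5439.
D < 0, so the roots are the complex-conjugate pair z = (-b +/- i sqrt(-D)) / (2a) = -0.3843 +/- 0.7381i.
For a conjugate pair |z|^2 = z * conj(z) = (product of roots) = c/a = 1/(1.444) = 0.692521, so |z| = sqrt(0.692521) = 0.8322 for both roots.
Moduli of all roots: 0.8322, 0.8322.
All moduli strictly greater than 1? No.
Verdict: Not stationary.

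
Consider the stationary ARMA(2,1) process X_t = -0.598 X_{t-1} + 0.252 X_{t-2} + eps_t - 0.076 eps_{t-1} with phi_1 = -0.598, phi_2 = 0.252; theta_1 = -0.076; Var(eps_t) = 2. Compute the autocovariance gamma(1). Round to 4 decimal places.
\gamma(1) = -5.5369

Multiply the model equation by X_{t-k} and take expectations. With theta_0 = psi_0 = 1 and psi_j the MA(infinity) weights, this gives
  gamma(k) - sum_i phi_i gamma(k-i) = c_k,
  c_k = sigma^2 * sum_{j=k..q} theta_j psi_{j-k}   (c_k = 0 for k > q),
using gamma(-m) = gamma(m).
psi-weights needed (psi_j = theta_j + sum_i phi_i psi_{j-i}):
  psi_1 = theta_1 + phi_1 = -0.076 + (-0.598) = -0.674
Right-hand sides:
  c_0 = sigma^2 (1 + theta_1 psi_1) = 2 * (1 + (-0.076)(-0.674)) = 2 * 1.051224 = 2.102448
  c_1 = sigma^2 theta_1 = 2 * (-0.076) = -0.152
  c_2 = 0
Equations for k = 0, 1, 2 (AR order 2, c_2 = 0):
  (E0) gamma(0) = phi_1 gamma(1) + phi_2 gamma(2) + c_0
  (E1) gamma(1) = phi_1 gamma(0) + phi_2 gamma(1) + c_1
  (E2) gamma(2) = phi_1 gamma(1) + phi_2 gamma(0)
From (E1): gamma(1) = A gamma(0) + B with
  A = phi_1 / (1 - phi_2) = -0.598 / 0.748 = -0.799465,   B = c_1 / (1 - phi_2) = -0.152 / 0.748 = -0.203209.
Insert (E2) into (E0): gamma(0) (1 - phi_2^2) = phi_1 (1 + phi_2) gamma(1) + c_0.
  phi_1 (1 + phi_2) = (-0.598)(1.252) = -0.748696,   1 - phi_2^2 = 0.936496.
Replace gamma(1) by A gamma(0) + B and collect gamma(0):
  gamma(0) [0.936496 - (-0.748696)(-0.799465)] = (-0.748696)(-0.203209) + 2.102448
  gamma(0) * 0.33794 = 2.254589
  gamma(0) = 2.254589 / 0.33794 = 6.671576.
  gamma(1) = A gamma(0) + B = (-0.799465)(6.671576) + (-0.203209) = -5.536901.
Therefore gamma(1) = -5.5369 (to 4 decimal places).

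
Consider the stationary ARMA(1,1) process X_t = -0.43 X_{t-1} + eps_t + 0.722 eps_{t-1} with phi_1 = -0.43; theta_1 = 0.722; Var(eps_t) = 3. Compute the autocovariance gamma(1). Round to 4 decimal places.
\gamma(1) = 0.7411

Multiply the model equation by X_{t-k} and take expectations. With theta_0 = psi_0 = 1 and psi_j the MA(infinity) weights, this gives
  gamma(k) - sum_i phi_i gamma(k-i) = c_k,
  c_k = sigma^2 * sum_{j=k..q} theta_j psi_{j-k}   (c_k = 0 for k > q),
using gamma(-m) = gamma(m).
psi-weights needed (psi_j = theta_j + sum_i phi_i psi_{j-i}):
  psi_1 = theta_1 + phi_1 = 0.722 + (-0.43) = 0.292
Right-hand sides:
  c_0 = sigma^2 (1 + theta_1 psi_1) = 3 * (1 + (0.722)(0.292)) = 3 * 1.210824 = 3.632472
  c_1 = sigma^2 theta_1 = 3 * (0.722) = 2.166
  c_2 = 0
Equations for k = 0 and k = 1 (AR order 1):
  gamma(0) = phi_1 gamma(1) + c_0
  gamma(1) = phi_1 gamma(0) + c_1
Substituting the second into the first: gamma(0) (1 - phi_1^2) = c_0 + phi_1 c_1, so
  gamma(0) = (c_0 + phi_1 c_1) / (1 - phi_1^2) = (3.632472 + (-0.43)(2.166)) / (1 - (-0.43)^2) = 2.701092 / 0.8151 = 3.313817.
  gamma(1) = phi_1 gamma(0) + c_1 = (-0.43)(3.313817) + (2.166) = 0.741059.
Therefore gamma(1) = 0.7411 (to 4 decimal places).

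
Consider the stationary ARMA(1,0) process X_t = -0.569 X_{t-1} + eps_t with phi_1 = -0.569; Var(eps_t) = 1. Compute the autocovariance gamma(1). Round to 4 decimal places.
\gamma(1) = -0.8414

Multiply the model equation by X_{t-k} and take expectations. With theta_0 = psi_0 = 1 and psi_j the MA(infinity) weights, this gives
  gamma(k) - sum_i phi_i gamma(k-i) = c_k,
  c_k = sigma^2 * sum_{j=k..q} theta_j psi_{j-k}   (c_k = 0 for k > q),
using gamma(-m) = gamma(m).
Pure AR (q = 0): c_0 = sigma^2 = 1, c_k = 0 for k >= 1.
Equations for k = 0 and k = 1 (AR order 1):
  gamma(0) = phi_1 gamma(1) + c_0
  gamma(1) = phi_1 gamma(0) + c_1
Substituting the second into the first: gamma(0) (1 - phi_1^2) = c_0 + phi_1 c_1, so
  gamma(0) = c_0 / (1 - phi_1^2) = 1 / (1 - (-0.569)^2) = 1 / 0.676239 = 1.478767.
  gamma(1) = phi_1 gamma(0) = (-0.569)(1.478767) = -0.841418.
Therefore gamma(1) = -0.8414 (to 4 decimal places).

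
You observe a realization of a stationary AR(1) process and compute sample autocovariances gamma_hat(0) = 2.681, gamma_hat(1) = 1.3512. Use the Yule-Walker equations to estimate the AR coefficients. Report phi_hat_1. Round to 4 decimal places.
\hat\phi_{1} = 0.5040

The Yule-Walker equations for an AR(p) process read, in matrix form,
  Gamma_p phi = r_p,   with   (Gamma_p)_{ij} = gamma(|i - j|),
                       (r_p)_i = gamma(i),   i,j = 1..p.
Substitute the sample gammas (Toeplitz matrix and right-hand side of size 1):
  Gamma_p = [[2.681]]
  r_p     = [1.3512]
With p = 1 this is the single equation gamma(0) phi_1 = gamma(1):
  phi_hat_1 = gamma(1) / gamma(0) = 1.3512 / 2.681 = 0.5040.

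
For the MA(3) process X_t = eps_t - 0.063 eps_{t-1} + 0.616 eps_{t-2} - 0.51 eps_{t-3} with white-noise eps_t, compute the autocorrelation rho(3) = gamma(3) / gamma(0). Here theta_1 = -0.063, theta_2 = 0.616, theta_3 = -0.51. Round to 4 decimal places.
\rho(3) = -0.3103

For an MA(q) process with theta_0 = 1, the autocovariance is
  gamma(k) = sigma^2 * sum_{i=0..q-k} theta_i * theta_{i+k},
and rho(k) = gamma(k) / gamma(0). Sigma^2 cancels.
  numerator   = (1)*(-0.51) = -0.51.
  denominator = (1)^2 + (-0.063)^2 + (0.616)^2 + (-0.51)^2 = 1.643525.
  rho(3) = -0.51 / 1.643525 = -0.3103.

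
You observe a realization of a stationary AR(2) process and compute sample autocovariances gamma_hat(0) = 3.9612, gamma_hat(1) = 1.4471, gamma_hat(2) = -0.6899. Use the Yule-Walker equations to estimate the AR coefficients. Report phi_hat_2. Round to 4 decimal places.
\hat\phi_{2} = -0.3550

The Yule-Walker equations for an AR(p) process read, in matrix form,
  Gamma_p phi = r_p,   with   (Gamma_p)_{ij} = gamma(|i - j|),
                       (r_p)_i = gamma(i),   i,j = 1..p.
Substitute the sample gammas (Toeplitz matrix and right-hand side of size 2):
  Gamma_p = [[3.9612, 1.4471], [1.4471, 3.9612]]
  r_p     = [1.4471, -0.6899]
Written out:
  3.9612 phi_1 + 1.4471 phi_2 = 1.4471
  1.4471 phi_1 + 3.9612 phi_2 = -0.6899
Solve by Cramer's rule:
  det = gamma(0)^2 - gamma(1)^2 = (3.9612)^2 - (1.4471)^2 = 15.69110544 - 2.09409841 = 13.59700703
  phi_hat_1 = [gamma(1) gamma(0) - gamma(1) gamma(2)] / det = [(1.4471)(3.9612) - (1.4471)(-0.6899)] / 13.59700703 = 6.73060681 / 13.59700703 = 0.495
  phi_hat_2 = [gamma(0) gamma(2) - gamma(1)^2] / det = [(3.9612)(-0.6899) - (1.4471)^2] / 13.59700703 = -4.82693029 / 13.59700703 = -0.355
So phi_hat = [0.4950, -0.3550].
Therefore phi_hat_2 = -0.3550.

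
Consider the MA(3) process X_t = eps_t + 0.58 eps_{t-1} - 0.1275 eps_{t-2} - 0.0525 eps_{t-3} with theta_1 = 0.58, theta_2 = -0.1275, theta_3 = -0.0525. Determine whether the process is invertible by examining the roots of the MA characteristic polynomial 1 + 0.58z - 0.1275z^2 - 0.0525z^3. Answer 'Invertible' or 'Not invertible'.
\text{Invertible}

The MA(q) characteristic polynomial is P(z) = 1 + 0.58z - 0.1275z^2 - 0.0525z^3.
Invertibility requires all roots to lie outside the unit circle, i.e. |z| > 1 for every root.
Degree 3: look for a simple real root z0 first, then factor out (1 - z/z0) and solve the remaining quadratic.
Testing z0 = -4: P(-4) = 1 + (0.58)(-4) + (-0.1275)(-4)^2 + (-0.0525)(-4)^3
  = 1 + (-2.32) + (-2.04) + (3.36) = 0.  So z_0 = -4 is a root, |z_0| = 4.
Divide out the factor (1 + 0.25 z) = (1 - z/z0) (since 1/z0 = -0.25):
  P(z) = (1 + 0.25 z)(1 + (0.33) z + (-0.21) z^2)
  [check: z-coef 0.33 - (-0.25) = 0.58; z^2-coef -0.21 - (-0.25)(0.33) = -0.1275; z^3-coef -(-0.25)(-0.21) = -0.0525.]
Remaining roots from the quadratic factor 1 + (0.33) z + (-0.21) z^2:
  Set 1 + (0.33) z + (-0.21) z^2 = 0, i.e. a z^2 + b z + c = 0 with a = -0.21, b = 0.33, c = 1.
  Discriminant D = b^2 - 4ac = (0.33)^2 - 4*(-0.21)*1 = 0.1089 - (-0.84) = 0.9489.
  D >= 0, so the roots are real: z = (-b +/- sqrt(D)) / (2a) = (-0.33 +/- 0.974115) / (-0.42).
    z_1 = (-0.33 + 0.974115) / (-0.42) = -1.5336,   |z_1| = 1.5336.
    z_2 = (-0.33 - 0.974115) / (-0.42) = 3.105,   |z_2| = 3.105.
Moduli of all roots: 4.0000, 1.5336, 3.1050.
All moduli strictly greater than 1? Yes.
Verdict: Invertible.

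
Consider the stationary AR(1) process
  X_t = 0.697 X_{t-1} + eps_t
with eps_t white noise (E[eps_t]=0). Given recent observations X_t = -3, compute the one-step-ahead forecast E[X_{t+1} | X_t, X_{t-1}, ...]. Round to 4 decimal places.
E[X_{t+1} \mid \mathcal F_t] = -2.0910

For an AR(p) model X_t = c + sum_i phi_i X_{t-i} + eps_t, the
one-step-ahead conditional mean is
  E[X_{t+1} | X_t, ...] = c + sum_i phi_i X_{t+1-i}.
Substitute known values:
  E[X_{t+1} | ...] = (0.697) * (-3)
                   = -2.0910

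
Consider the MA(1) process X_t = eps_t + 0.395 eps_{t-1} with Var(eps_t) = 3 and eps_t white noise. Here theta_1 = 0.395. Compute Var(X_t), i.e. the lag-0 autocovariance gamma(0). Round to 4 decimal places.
\gamma(0) = 3.4681

For an MA(q) process X_t = eps_t + sum_i theta_i eps_{t-i} with
Var(eps_t) = sigma^2, the variance is
  gamma(0) = sigma^2 * (1 + sum_i theta_i^2).
  sum_i theta_i^2 = (0.395)^2 = 0.156025.
  gamma(0) = 3 * (1 + 0.156025) = 3 * 1.156025 = 3.468075, which rounds to 3.4681.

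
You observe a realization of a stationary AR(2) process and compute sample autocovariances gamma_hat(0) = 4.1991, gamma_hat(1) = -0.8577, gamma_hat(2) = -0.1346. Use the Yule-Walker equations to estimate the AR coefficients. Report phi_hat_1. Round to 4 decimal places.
\hat\phi_{1} = -0.2200

The Yule-Walker equations for an AR(p) process read, in matrix form,
  Gamma_p phi = r_p,   with   (Gamma_p)_{ij} = gamma(|i - j|),
                       (r_p)_i = gamma(i),   i,j = 1..p.
Substitute the sample gammas (Toeplitz matrix and right-hand side of size 2):
  Gamma_p = [[4.1991, -0.8577], [-0.8577, 4.1991]]
  r_p     = [-0.8577, -0.1346]
Written out:
  4.1991 phi_1 - 0.8577 phi_2 = -0.8577
  -0.8577 phi_1 + 4.1991 phi_2 = -0.1346
Solve by Cramer's rule:
  det = gamma(0)^2 - gamma(1)^2 = (4.1991)^2 - (-0.8577)^2 = 17.63244081 - 0.73564929 = 16.89679152
  phi_hat_1 = [gamma(1) gamma(0) - gamma(1) gamma(2)] / det = [(-0.8577)(4.1991) - (-0.8577)(-0.1346)] / 16.89679152 = -3.71701449 / 16.89679152 = -0.22
  phi_hat_2 = [gamma(0) gamma(2) - gamma(1)^2] / det = [(4.1991)(-0.1346) - (-0.8577)^2] / 16.89679152 = -1.30084815 / 16.89679152 = -0.077
So phi_hat = [-0.2200, -0.0770].
Therefore phi_hat_1 = -0.2200.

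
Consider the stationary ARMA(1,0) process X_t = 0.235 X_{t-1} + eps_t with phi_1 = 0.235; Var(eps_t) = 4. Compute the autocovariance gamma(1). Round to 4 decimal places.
\gamma(1) = 0.9949

Multiply the model equation by X_{t-k} and take expectations. With theta_0 = psi_0 = 1 and psi_j the MA(infinity) weights, this gives
  gamma(k) - sum_i phi_i gamma(k-i) = c_k,
  c_k = sigma^2 * sum_{j=k..q} theta_j psi_{j-k}   (c_k = 0 for k > q),
using gamma(-m) = gamma(m).
Pure AR (q = 0): c_0 = sigma^2 = 4, c_k = 0 for k >= 1.
Equations for k = 0 and k = 1 (AR order 1):
  gamma(0) = phi_1 gamma(1) + c_0
  gamma(1) = phi_1 gamma(0) + c_1
Substituting the second into the first: gamma(0) (1 - phi_1^2) = c_0 + phi_1 c_1, so
  gamma(0) = c_0 / (1 - phi_1^2) = 4 / (1 - (0.235)^2) = 4 / 0.944775 = 4.233812.
  gamma(1) = phi_1 gamma(0) = (0.235)(4.233812) = 0.994946.
Therefore gamma(1) = 0.9949 (to 4 decimal places).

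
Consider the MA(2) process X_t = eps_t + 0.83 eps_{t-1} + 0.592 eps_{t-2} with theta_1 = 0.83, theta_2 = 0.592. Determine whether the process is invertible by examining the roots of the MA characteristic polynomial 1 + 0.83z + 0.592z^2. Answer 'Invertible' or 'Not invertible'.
\text{Invertible}

The MA(q) characteristic polynomial is P(z) = 1 + 0.83z + 0.592z^2.
Invertibility requires all roots to lie outside the unit circle, i.e. |z| > 1 for every root.
Set 1 + (0.83) z + (0.592) z^2 = 0, i.e. a z^2 + b z + c = 0 with a = 0.592, b = 0.83, c = 1.
Discriminant D = b^2 - 4ac = (0.83)^2 - 4*(0.592)*1 = 0.6889 - (2.368) = -1.6791.
D < 0, so the roots are the complex-conjugate pair z = (-b +/- i sqrt(-D)) / (2a) = -0.701 +/- 1.0944i.
For a conjugate pair |z|^2 = z * conj(z) = (product of roots) = c/a = 1/(0.592) = 1.689189, so |z| = sqrt(1.689189) = 1.2997 for both roots.
Moduli of all roots: 1.2997, 1.2997.
All moduli strictly greater than 1? Yes.
Verdict: Invertible.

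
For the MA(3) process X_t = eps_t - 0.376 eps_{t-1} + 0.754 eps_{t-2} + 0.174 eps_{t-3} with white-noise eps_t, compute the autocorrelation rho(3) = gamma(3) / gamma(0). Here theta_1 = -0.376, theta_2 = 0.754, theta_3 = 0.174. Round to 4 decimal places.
\rho(3) = 0.1000

For an MA(q) process with theta_0 = 1, the autocovariance is
  gamma(k) = sigma^2 * sum_{i=0..q-k} theta_i * theta_{i+k},
and rho(k) = gamma(k) / gamma(0). Sigma^2 cancels.
  numerator   = (1)*(0.174) = 0.174.
  denominator = (1)^2 + (-0.376)^2 + (0.754)^2 + (0.174)^2 = 1.740168.
  rho(3) = 0.174 / 1.740168 = 0.1000.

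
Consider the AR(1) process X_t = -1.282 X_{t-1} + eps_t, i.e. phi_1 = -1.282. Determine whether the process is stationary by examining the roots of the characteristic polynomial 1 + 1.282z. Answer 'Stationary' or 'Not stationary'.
\text{Not stationary}

The AR(p) characteristic polynomial is P(z) = 1 + 1.282z.
Stationarity requires all roots to lie outside the unit circle, i.e. |z| > 1 for every root.
This is linear in z: 1 + (1.282) z = 0  =>  z = -1/(1.282) = -0.780031,  |z| = 0.780031.
Moduli of all roots: 0.7800.
All moduli strictly greater than 1? No.
Verdict: Not stationary.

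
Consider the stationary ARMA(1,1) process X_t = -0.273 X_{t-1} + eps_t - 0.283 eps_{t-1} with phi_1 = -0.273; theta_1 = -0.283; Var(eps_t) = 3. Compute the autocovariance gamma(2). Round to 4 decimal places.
\gamma(2) = 0.5300

Multiply the model equation by X_{t-k} and take expectations. With theta_0 = psi_0 = 1 and psi_j the MA(infinity) weights, this gives
  gamma(k) - sum_i phi_i gamma(k-i) = c_k,
  c_k = sigma^2 * sum_{j=k..q} theta_j psi_{j-k}   (c_k = 0 for k > q),
using gamma(-m) = gamma(m).
psi-weights needed (psi_j = theta_j + sum_i phi_i psi_{j-i}):
  psi_1 = theta_1 + phi_1 = -0.283 + (-0.273) = -0.556
Right-hand sides:
  c_0 = sigma^2 (1 + theta_1 psi_1) = 3 * (1 + (-0.283)(-0.556)) = 3 * 1.157348 = 3.472044
  c_1 = sigma^2 theta_1 = 3 * (-0.283) = -0.849
  c_2 = 0
Equations for k = 0 and k = 1 (AR order 1):
  gamma(0) = phi_1 gamma(1) + c_0
  gamma(1) = phi_1 gamma(0) + c_1
Substituting the second into the first: gamma(0) (1 - phi_1^2) = c_0 + phi_1 c_1, so
  gamma(0) = (c_0 + phi_1 c_1) / (1 - phi_1^2) = (3.472044 + (-0.273)(-0.849)) / (1 - (-0.273)^2) = 3.703821 / 0.925471 = 4.002093.
  gamma(1) = phi_1 gamma(0) + c_1 = (-0.273)(4.002093) + (-0.849) = -1.941571.
For k = 2 (> q): gamma(2) = phi_1 gamma(1) = (-0.273)(-1.941571) = 0.530049.
Therefore gamma(2) = 0.5300 (to 4 decimal places).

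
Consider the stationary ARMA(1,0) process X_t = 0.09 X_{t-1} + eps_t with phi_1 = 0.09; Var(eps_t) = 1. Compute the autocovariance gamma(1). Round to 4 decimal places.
\gamma(1) = 0.0907

Multiply the model equation by X_{t-k} and take expectations. With theta_0 = psi_0 = 1 and psi_j the MA(infinity) weights, this gives
  gamma(k) - sum_i phi_i gamma(k-i) = c_k,
  c_k = sigma^2 * sum_{j=k..q} theta_j psi_{j-k}   (c_k = 0 for k > q),
using gamma(-m) = gamma(m).
Pure AR (q = 0): c_0 = sigma^2 = 1, c_k = 0 for k >= 1.
Equations for k = 0 and k = 1 (AR order 1):
  gamma(0) = phi_1 gamma(1) + c_0
  gamma(1) = phi_1 gamma(0) + c_1
Substituting the second into the first: gamma(0) (1 - phi_1^2) = c_0 + phi_1 c_1, so
  gamma(0) = c_0 / (1 - phi_1^2) = 1 / (1 - (0.09)^2) = 1 / 0.9919 = 1.008166.
  gamma(1) = phi_1 gamma(0) = (0.09)(1.008166) = 0.090735.
Therefore gamma(1) = 0.0907 (to 4 decimal places).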